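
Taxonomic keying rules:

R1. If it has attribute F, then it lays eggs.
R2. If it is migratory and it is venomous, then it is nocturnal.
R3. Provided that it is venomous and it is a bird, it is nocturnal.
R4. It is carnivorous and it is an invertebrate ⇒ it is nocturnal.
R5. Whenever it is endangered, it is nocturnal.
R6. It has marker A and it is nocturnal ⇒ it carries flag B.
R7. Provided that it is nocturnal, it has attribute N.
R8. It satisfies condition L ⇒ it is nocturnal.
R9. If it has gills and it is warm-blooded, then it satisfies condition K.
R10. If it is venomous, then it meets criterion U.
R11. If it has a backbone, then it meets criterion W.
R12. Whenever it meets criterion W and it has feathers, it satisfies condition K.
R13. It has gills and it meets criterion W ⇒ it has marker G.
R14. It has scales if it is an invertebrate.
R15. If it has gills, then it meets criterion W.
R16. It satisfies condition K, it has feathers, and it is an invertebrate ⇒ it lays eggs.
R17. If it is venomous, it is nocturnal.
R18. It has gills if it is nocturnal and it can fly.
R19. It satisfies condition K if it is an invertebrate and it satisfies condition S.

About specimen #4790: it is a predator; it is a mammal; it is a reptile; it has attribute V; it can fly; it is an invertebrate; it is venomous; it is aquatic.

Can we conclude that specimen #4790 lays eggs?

Forward chaining from the given facts derives: meets criterion U, has scales, is nocturnal, has gills, has attribute N, meets criterion W, has marker G.
Rules concluding "it lays eggs": R1 needs "it has attribute F"; R16 needs "it satisfies condition K" — none of these are established.

No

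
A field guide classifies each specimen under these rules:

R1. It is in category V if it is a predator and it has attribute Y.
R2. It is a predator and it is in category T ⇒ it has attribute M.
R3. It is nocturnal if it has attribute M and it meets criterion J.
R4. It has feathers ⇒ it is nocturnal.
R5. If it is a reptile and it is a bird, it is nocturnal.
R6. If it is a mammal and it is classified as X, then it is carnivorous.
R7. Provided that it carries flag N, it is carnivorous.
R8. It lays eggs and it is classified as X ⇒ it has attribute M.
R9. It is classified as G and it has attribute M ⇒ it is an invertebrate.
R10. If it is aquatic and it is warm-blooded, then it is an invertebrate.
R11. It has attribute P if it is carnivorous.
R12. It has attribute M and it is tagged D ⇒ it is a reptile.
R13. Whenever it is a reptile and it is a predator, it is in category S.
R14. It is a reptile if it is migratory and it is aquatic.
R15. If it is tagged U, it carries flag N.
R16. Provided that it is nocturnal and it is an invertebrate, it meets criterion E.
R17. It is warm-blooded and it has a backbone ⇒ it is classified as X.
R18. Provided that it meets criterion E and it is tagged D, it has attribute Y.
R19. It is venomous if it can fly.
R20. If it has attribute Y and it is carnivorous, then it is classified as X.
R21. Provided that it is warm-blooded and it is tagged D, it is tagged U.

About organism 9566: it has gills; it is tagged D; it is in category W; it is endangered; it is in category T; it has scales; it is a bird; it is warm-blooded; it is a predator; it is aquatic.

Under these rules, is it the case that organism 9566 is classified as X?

Yes

By R2 (it is a predator, it is in category T): it has attribute M.
By R10 (it is aquatic, it is warm-blooded): it is an invertebrate.
By R12 (it has attribute M, it is tagged D): it is a reptile.
By R21 (it is warm-blooded, it is tagged D): it is tagged U.
By R5 (it is a reptile, it is a bird): it is nocturnal.
By R15 (it is tagged U): it carries flag N.
By R16 (it is nocturnal, it is an invertebrate): it meets criterion E.
By R18 (it meets criterion E, it is tagged D): it has attribute Y.
By R7 (it carries flag N): it is carnivorous.
By R20 (it has attribute Y, it is carnivorous): it is classified as X.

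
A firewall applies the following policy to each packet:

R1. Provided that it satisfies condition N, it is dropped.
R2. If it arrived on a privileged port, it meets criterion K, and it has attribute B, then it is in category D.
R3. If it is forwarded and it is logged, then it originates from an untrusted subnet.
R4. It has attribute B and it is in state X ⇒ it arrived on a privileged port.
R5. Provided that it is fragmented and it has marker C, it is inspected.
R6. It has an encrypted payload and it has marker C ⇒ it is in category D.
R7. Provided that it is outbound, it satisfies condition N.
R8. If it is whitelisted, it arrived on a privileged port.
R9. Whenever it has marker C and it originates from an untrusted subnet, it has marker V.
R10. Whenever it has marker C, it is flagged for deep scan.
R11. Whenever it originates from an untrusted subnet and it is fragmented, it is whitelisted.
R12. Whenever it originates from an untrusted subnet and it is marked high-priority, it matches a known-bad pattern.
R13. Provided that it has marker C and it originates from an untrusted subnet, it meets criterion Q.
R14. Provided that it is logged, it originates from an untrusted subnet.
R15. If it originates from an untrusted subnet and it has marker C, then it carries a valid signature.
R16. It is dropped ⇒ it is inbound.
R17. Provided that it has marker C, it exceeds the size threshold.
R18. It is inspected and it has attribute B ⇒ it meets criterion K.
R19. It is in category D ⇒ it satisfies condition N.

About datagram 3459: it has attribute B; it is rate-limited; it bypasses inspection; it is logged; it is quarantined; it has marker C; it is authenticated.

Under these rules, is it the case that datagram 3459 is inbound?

No

Forward chaining from the given facts derives: is flagged for deep scan, originates from an untrusted subnet, carries a valid signature, exceeds the size threshold, has marker V, meets criterion Q.
The only rule concluding "it is inbound" is R16, which needs "it is dropped"; that is never established.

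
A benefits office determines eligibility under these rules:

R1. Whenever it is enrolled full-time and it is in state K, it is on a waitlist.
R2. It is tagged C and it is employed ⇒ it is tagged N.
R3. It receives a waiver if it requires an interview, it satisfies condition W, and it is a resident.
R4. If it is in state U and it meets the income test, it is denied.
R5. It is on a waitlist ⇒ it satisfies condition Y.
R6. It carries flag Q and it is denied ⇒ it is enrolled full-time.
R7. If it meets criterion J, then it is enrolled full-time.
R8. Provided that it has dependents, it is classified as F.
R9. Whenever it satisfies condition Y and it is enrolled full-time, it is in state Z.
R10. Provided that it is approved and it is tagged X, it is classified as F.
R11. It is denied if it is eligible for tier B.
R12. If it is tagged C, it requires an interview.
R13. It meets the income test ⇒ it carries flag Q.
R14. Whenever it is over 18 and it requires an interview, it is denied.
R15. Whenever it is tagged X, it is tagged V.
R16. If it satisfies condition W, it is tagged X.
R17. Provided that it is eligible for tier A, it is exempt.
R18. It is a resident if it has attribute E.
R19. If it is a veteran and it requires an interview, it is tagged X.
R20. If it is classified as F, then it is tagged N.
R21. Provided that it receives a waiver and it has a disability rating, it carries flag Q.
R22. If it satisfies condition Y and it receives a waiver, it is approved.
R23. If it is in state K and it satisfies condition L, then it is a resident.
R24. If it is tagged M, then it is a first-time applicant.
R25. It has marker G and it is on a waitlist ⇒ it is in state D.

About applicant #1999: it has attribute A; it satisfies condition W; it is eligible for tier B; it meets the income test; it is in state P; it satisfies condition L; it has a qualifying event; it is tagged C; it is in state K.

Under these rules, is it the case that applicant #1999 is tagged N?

Yes

By R11 (it is eligible for tier B): it is denied.
By R12 (it is tagged C): it requires an interview.
By R13 (it meets the income test): it carries flag Q.
By R16 (it satisfies condition W): it is tagged X.
By R23 (it is in state K, it satisfies condition L): it is a resident.
By R3 (it requires an interview, it satisfies condition W, it is a resident): it receives a waiver.
By R6 (it carries flag Q, it is denied): it is enrolled full-time.
By R1 (it is enrolled full-time, it is in state K): it is on a waitlist.
By R5 (it is on a waitlist): it satisfies condition Y.
By R22 (it satisfies condition Y, it receives a waiver): it is approved.
By R10 (it is approved, it is tagged X): it is classified as F.
By R20 (it is classified as F): it is tagged N.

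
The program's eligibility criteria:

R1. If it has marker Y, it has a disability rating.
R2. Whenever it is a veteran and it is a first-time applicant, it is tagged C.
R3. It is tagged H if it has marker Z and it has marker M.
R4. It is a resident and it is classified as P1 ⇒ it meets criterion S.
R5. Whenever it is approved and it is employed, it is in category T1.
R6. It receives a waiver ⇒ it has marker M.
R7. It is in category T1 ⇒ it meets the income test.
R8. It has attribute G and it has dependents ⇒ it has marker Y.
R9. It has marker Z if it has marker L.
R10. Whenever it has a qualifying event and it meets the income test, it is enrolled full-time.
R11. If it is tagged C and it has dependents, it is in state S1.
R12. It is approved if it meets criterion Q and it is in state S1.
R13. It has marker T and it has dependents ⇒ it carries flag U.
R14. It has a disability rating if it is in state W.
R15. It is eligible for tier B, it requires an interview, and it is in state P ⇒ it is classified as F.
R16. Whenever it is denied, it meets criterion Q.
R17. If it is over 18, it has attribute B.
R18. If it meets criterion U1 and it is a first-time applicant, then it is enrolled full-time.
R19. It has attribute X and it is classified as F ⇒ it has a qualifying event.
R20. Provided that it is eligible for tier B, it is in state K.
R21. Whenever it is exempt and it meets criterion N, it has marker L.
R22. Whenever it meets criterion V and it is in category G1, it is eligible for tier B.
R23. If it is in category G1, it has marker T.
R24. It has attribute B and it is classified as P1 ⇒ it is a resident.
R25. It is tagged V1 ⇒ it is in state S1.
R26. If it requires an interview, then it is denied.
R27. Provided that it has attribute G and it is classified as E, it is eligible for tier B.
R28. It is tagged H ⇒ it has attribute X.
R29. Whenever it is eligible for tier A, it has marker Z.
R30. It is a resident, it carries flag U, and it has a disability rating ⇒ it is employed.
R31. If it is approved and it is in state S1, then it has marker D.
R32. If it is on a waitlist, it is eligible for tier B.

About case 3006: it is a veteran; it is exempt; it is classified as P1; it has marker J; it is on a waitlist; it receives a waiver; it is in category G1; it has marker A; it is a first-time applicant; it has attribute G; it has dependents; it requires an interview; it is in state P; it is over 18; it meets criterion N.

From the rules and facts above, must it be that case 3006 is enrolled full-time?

Yes

By R2 (it is a veteran, it is a first-time applicant): it is tagged C.
By R6 (it receives a waiver): it has marker M.
By R8 (it has attribute G, it has dependents): it has marker Y.
By R11 (it is tagged C, it has dependents): it is in state S1.
By R17 (it is over 18): it has attribute B.
By R21 (it is exempt, it meets criterion N): it has marker L.
By R23 (it is in category G1): it has marker T.
By R24 (it has attribute B, it is classified as P1): it is a resident.
By R26 (it requires an interview): it is denied.
By R32 (it is on a waitlist): it is eligible for tier B.
By R1 (it has marker Y): it has a disability rating.
By R9 (it has marker L): it has marker Z.
By R13 (it has marker T, it has dependents): it carries flag U.
By R15 (it is eligible for tier B, it requires an interview, it is in state P): it is classified as F.
By R16 (it is denied): it meets criterion Q.
By R30 (it is a resident, it carries flag U, it has a disability rating): it is employed.
By R3 (it has marker Z, it has marker M): it is tagged H.
By R12 (it meets criterion Q, it is in state S1): it is approved.
By R28 (it is tagged H): it has attribute X.
By R5 (it is approved, it is employed): it is in category T1.
By R7 (it is in category T1): it meets the income test.
By R19 (it has attribute X, it is classified as F): it has a qualifying event.
By R10 (it has a qualifying event, it meets the income test): it is enrolled full-time.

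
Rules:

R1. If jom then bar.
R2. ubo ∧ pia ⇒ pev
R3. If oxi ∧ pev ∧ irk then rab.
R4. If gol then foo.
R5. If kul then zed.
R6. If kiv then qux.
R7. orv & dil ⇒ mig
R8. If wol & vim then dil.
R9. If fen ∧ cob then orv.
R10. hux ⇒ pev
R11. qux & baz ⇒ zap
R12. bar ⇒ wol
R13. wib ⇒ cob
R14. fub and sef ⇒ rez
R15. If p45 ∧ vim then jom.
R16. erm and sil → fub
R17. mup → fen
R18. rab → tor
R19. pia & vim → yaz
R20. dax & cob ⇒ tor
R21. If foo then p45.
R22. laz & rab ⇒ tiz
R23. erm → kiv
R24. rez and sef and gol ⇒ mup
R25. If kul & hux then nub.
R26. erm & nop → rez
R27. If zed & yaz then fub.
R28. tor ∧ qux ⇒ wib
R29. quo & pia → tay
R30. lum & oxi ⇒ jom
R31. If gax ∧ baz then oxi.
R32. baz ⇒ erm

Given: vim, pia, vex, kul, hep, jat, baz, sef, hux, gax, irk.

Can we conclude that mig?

No

Forward chaining from the given facts derives: zed, pev, yaz, nub, fub, oxi, erm, rab, rez, tor, kiv, qux, zap, wib, cob.
The only rule concluding mig is R7, which needs orv; that is never established.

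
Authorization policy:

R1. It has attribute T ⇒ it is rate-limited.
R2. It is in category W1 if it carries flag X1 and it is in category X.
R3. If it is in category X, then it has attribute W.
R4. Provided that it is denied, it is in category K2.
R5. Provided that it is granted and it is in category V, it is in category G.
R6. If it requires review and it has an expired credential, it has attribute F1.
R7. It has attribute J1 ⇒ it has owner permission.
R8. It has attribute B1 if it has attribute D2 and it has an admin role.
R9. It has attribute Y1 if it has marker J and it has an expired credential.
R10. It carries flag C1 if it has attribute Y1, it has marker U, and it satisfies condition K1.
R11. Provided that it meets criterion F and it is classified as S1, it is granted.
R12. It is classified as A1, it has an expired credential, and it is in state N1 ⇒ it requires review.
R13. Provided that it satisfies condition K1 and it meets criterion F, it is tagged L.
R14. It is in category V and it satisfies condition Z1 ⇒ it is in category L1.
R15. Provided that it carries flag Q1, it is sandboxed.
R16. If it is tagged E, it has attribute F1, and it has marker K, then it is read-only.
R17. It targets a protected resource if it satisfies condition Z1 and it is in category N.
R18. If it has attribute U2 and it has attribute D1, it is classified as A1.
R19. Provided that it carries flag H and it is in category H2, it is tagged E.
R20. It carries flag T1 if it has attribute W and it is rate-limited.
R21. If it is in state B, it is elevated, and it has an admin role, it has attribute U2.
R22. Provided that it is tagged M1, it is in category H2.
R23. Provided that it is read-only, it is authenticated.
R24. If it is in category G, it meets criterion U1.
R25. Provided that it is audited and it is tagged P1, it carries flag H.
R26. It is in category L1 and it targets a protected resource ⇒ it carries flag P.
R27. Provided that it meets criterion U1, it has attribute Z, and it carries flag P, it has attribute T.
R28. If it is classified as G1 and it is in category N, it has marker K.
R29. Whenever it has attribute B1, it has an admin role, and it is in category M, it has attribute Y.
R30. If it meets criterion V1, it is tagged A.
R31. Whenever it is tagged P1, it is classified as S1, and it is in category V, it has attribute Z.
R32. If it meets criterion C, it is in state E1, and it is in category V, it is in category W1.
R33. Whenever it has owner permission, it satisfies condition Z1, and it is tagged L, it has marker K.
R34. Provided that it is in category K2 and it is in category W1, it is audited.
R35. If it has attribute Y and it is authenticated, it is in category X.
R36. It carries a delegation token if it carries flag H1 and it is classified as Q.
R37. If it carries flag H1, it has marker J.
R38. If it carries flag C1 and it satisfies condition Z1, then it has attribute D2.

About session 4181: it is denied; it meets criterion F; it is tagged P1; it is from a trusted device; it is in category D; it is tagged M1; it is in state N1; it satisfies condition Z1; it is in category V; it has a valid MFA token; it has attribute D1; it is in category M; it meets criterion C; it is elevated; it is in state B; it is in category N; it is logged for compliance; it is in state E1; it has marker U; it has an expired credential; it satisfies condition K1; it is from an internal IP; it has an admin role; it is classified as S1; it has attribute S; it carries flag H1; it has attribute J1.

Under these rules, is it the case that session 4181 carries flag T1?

By R4 (it is denied): it is in category K2.
By R7 (it has attribute J1): it has owner permission.
By R11 (it meets criterion F, it is classified as S1): it is granted.
By R13 (it satisfies condition K1, it meets criterion F): it is tagged L.
By R14 (it is in category V, it satisfies condition Z1): it is in category L1.
By R17 (it satisfies condition Z1, it is in category N): it targets a protected resource.
By R21 (it is in state B, it is elevated, it has an admin role): it has attribute U2.
By R22 (it is tagged M1): it is in category H2.
By R26 (it is in category L1, it targets a protected resource): it carries flag P.
By R31 (it is tagged P1, it is classified as S1, it is in category V): it has attribute Z.
By R32 (it meets criterion C, it is in state E1, it is in category V): it is in category W1.
By R33 (it has owner permission, it satisfies condition Z1, it is tagged L): it has marker K.
By R34 (it is in category K2, it is in category W1): it is audited.
By R37 (it carries flag H1): it has marker J.
By R5 (it is granted, it is in category V): it is in category G.
By R9 (it has marker J, it has an expired credential): it has attribute Y1.
By R10 (it has attribute Y1, it has marker U, it satisfies condition K1): it carries flag C1.
By R18 (it has attribute U2, it has attribute D1): it is classified as A1.
By R24 (it is in category G): it meets criterion U1.
By R25 (it is audited, it is tagged P1): it carries flag H.
By R27 (it meets criterion U1, it has attribute Z, it carries flag P): it has attribute T.
By R38 (it carries flag C1, it satisfies condition Z1): it has attribute D2.
By R1 (it has attribute T): it is rate-limited.
By R8 (it has attribute D2, it has an admin role): it has attribute B1.
By R12 (it is classified as A1, it has an expired credential, it is in state N1): it requires review.
By R19 (it carries flag H, it is in category H2): it is tagged E.
By R29 (it has attribute B1, it has an admin role, it is in category M): it has attribute Y.
By R6 (it requires review, it has an expired credential): it has attribute F1.
By R16 (it is tagged E, it has attribute F1, it has marker K): it is read-only.
By R23 (it is read-only): it is authenticated.
By R35 (it has attribute Y, it is authenticated): it is in category X.
By R3 (it is in category X): it has attribute W.
By R20 (it has attribute W, it is rate-limited): it carries flag T1.

Yes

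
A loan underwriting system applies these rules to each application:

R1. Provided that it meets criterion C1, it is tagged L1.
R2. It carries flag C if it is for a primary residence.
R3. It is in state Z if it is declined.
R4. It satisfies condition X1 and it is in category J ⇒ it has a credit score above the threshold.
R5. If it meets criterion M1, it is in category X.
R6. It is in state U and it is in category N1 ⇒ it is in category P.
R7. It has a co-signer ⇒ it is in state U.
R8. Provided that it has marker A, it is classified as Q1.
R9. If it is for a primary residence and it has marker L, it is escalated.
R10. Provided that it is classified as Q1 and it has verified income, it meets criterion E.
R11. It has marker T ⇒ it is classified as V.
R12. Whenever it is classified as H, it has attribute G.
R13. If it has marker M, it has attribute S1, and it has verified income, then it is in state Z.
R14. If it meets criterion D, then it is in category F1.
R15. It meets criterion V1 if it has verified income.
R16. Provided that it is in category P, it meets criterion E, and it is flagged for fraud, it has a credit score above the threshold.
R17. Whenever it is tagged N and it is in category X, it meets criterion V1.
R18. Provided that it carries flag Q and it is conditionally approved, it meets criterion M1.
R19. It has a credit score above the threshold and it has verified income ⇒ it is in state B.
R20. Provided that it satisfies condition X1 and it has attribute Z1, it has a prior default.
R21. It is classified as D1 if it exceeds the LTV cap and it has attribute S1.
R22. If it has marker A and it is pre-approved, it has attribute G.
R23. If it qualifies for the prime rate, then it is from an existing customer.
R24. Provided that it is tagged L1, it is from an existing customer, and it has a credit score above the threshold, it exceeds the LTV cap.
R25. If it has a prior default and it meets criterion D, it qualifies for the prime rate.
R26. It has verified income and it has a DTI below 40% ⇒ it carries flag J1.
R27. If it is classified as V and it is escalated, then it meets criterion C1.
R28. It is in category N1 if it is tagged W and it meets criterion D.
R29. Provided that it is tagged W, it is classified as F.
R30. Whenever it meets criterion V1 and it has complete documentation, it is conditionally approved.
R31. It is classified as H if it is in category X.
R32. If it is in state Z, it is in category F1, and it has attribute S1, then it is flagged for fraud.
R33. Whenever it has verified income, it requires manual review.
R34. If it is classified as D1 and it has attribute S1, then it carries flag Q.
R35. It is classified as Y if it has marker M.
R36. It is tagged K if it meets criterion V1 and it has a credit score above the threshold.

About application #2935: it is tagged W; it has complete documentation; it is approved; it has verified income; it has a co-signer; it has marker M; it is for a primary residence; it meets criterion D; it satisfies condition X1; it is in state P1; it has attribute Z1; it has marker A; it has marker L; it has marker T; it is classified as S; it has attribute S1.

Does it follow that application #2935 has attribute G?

By R7 (it has a co-signer): it is in state U.
By R8 (it has marker A): it is classified as Q1.
By R9 (it is for a primary residence, it has marker L): it is escalated.
By R10 (it is classified as Q1, it has verified income): it meets criterion E.
By R11 (it has marker T): it is classified as V.
By R13 (it has marker M, it has attribute S1, it has verified income): it is in state Z.
By R14 (it meets criterion D): it is in category F1.
By R15 (it has verified income): it meets criterion V1.
By R20 (it satisfies condition X1, it has attribute Z1): it has a prior default.
By R25 (it has a prior default, it meets criterion D): it qualifies for the prime rate.
By R27 (it is classified as V, it is escalated): it meets criterion C1.
By R28 (it is tagged W, it meets criterion D): it is in category N1.
By R30 (it meets criterion V1, it has complete documentation): it is conditionally approved.
By R32 (it is in state Z, it is in category F1, it has attribute S1): it is flagged for fraud.
By R1 (it meets criterion C1): it is tagged L1.
By R6 (it is in state U, it is in category N1): it is in category P.
By R16 (it is in category P, it meets criterion E, it is flagged for fraud): it has a credit score above the threshold.
By R23 (it qualifies for the prime rate): it is from an existing customer.
By R24 (it is tagged L1, it is from an existing customer, it has a credit score above the threshold): it exceeds the LTV cap.
By R21 (it exceeds the LTV cap, it has attribute S1): it is classified as D1.
By R34 (it is classified as D1, it has attribute S1): it carries flag Q.
By R18 (it carries flag Q, it is conditionally approved): it meets criterion M1.
By R5 (it meets criterion M1): it is in category X.
By R31 (it is in category X): it is classified as H.
By R12 (it is classified as H): it has attribute G.

Yes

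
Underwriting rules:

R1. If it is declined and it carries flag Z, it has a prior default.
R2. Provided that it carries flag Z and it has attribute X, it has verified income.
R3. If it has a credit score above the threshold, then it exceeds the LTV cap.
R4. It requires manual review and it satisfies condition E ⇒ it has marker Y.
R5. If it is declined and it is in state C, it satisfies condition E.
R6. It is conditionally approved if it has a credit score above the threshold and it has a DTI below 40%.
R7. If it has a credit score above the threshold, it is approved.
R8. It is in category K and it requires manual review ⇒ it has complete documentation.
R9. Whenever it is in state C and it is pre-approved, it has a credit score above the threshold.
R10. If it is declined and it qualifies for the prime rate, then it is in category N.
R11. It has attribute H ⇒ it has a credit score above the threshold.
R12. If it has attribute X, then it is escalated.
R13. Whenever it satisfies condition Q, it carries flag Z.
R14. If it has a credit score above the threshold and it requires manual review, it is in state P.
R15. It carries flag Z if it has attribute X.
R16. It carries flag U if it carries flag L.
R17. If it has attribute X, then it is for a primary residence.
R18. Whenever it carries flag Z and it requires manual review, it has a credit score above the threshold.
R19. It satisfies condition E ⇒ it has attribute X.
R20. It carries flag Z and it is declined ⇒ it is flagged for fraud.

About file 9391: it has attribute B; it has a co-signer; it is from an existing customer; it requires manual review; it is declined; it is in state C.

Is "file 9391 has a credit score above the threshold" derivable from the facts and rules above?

Yes

By R5 (it is declined, it is in state C): it satisfies condition E.
By R19 (it satisfies condition E): it has attribute X.
By R15 (it has attribute X): it carries flag Z.
By R18 (it carries flag Z, it requires manual review): it has a credit score above the threshold.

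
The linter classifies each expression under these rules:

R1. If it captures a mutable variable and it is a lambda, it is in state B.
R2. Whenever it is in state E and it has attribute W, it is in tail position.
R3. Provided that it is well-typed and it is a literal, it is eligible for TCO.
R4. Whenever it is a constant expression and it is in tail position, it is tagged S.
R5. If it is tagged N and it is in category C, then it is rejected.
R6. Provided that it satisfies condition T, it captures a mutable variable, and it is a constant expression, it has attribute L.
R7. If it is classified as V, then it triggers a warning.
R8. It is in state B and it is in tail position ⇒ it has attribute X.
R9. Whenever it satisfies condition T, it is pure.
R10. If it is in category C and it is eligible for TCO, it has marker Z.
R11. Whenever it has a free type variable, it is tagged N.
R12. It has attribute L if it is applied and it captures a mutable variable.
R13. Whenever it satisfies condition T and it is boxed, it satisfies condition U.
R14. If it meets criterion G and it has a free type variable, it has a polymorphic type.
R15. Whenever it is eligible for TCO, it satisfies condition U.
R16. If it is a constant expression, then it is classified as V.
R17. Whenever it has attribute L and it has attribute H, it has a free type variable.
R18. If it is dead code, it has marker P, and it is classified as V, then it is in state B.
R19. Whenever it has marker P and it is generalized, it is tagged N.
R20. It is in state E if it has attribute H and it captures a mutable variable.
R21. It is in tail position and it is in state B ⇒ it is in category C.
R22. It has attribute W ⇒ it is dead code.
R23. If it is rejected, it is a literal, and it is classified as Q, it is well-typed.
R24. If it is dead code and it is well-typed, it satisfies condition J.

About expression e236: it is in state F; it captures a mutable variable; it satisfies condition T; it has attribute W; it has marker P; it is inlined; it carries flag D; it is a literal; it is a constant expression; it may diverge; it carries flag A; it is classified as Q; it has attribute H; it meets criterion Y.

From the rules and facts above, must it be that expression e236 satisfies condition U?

Yes

By R6 (it satisfies condition T, it captures a mutable variable, it is a constant expression): it has attribute L.
By R16 (it is a constant expression): it is classified as V.
By R17 (it has attribute L, it has attribute H): it has a free type variable.
By R20 (it has attribute H, it captures a mutable variable): it is in state E.
By R22 (it has attribute W): it is dead code.
By R2 (it is in state E, it has attribute W): it is in tail position.
By R11 (it has a free type variable): it is tagged N.
By R18 (it is dead code, it has marker P, it is classified as V): it is in state B.
By R21 (it is in tail position, it is in state B): it is in category C.
By R5 (it is tagged N, it is in category C): it is rejected.
By R23 (it is rejected, it is a literal, it is classified as Q): it is well-typed.
By R3 (it is well-typed, it is a literal): it is eligible for TCO.
By R15 (it is eligible for TCO): it satisfies condition U.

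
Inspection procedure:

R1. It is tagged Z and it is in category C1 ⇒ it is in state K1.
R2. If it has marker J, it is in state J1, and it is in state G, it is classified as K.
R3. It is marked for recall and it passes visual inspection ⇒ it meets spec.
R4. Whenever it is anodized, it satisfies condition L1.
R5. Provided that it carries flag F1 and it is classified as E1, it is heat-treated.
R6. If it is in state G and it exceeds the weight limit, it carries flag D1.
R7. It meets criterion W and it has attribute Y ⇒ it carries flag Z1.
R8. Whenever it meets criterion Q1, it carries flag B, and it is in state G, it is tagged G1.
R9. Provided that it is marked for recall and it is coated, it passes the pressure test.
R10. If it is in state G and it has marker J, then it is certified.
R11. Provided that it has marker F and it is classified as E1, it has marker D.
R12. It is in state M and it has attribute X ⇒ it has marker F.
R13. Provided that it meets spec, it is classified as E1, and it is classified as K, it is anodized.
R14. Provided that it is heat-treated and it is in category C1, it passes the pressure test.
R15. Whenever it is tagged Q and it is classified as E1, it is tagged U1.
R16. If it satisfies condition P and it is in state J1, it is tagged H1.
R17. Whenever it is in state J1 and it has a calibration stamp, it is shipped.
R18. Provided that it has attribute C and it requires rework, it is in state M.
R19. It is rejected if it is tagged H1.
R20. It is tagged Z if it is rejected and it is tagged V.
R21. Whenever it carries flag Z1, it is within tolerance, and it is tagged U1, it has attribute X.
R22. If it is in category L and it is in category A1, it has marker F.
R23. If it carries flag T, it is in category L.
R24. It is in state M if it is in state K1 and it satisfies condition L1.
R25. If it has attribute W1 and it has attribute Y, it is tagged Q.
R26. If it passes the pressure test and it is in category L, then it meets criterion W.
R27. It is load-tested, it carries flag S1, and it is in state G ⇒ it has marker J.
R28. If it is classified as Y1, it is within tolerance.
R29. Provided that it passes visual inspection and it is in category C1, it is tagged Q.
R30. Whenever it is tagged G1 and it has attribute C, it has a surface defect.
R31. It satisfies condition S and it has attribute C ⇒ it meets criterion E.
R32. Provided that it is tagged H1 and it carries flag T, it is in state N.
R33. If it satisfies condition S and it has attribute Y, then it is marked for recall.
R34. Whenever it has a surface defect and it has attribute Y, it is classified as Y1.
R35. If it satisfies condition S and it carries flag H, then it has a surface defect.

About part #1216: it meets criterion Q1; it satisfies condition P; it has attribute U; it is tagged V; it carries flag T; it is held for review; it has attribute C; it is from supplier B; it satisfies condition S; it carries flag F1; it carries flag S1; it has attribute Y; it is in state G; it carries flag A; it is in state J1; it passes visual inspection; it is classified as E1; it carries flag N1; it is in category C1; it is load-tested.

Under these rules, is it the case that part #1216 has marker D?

No

Forward chaining from the given facts derives: is heat-treated, passes the pressure test, is tagged H1, is rejected, is tagged Z, is in category L, meets criterion W, has marker J, is tagged Q, meets criterion E, is in state N, is marked for recall, is in state K1, is classified as K, meets spec, carries flag Z1, is certified, is anodized, is tagged U1, satisfies condition L1, is in state M.
The only rule concluding "it has marker D" is R11, which needs "it has marker F"; that is never established.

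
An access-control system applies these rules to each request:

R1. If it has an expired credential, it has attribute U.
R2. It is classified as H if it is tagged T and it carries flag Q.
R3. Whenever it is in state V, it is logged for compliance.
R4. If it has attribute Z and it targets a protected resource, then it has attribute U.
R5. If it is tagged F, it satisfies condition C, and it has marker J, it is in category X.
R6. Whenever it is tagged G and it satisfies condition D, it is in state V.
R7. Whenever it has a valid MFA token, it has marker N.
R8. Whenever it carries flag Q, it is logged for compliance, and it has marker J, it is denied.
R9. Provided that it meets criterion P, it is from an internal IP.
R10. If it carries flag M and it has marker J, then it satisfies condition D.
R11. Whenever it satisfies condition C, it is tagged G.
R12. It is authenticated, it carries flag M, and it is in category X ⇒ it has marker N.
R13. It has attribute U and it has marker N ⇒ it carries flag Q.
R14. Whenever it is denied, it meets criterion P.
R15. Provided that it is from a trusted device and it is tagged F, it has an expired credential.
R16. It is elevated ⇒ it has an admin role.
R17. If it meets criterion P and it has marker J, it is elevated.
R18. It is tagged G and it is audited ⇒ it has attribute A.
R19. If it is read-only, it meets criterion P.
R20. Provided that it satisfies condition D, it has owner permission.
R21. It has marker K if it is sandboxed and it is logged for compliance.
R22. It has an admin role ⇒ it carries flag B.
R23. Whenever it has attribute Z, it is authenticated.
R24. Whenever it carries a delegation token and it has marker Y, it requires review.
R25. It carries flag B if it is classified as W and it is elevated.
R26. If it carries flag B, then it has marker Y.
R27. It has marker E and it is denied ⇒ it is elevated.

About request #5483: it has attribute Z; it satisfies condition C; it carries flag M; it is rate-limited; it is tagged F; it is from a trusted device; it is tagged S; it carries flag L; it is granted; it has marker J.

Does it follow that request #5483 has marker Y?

Yes

By R5 (it is tagged F, it satisfies condition C, it has marker J): it is in category X.
By R10 (it carries flag M, it has marker J): it satisfies condition D.
By R11 (it satisfies condition C): it is tagged G.
By R15 (it is from a trusted device, it is tagged F): it has an expired credential.
By R23 (it has attribute Z): it is authenticated.
By R1 (it has an expired credential): it has attribute U.
By R6 (it is tagged G, it satisfies condition D): it is in state V.
By R12 (it is authenticated, it carries flag M, it is in category X): it has marker N.
By R13 (it has attribute U, it has marker N): it carries flag Q.
By R3 (it is in state V): it is logged for compliance.
By R8 (it carries flag Q, it is logged for compliance, it has marker J): it is denied.
By R14 (it is denied): it meets criterion P.
By R17 (it meets criterion P, it has marker J): it is elevated.
By R16 (it is elevated): it has an admin role.
By R22 (it has an admin role): it carries flag B.
By R26 (it carries flag B): it has marker Y.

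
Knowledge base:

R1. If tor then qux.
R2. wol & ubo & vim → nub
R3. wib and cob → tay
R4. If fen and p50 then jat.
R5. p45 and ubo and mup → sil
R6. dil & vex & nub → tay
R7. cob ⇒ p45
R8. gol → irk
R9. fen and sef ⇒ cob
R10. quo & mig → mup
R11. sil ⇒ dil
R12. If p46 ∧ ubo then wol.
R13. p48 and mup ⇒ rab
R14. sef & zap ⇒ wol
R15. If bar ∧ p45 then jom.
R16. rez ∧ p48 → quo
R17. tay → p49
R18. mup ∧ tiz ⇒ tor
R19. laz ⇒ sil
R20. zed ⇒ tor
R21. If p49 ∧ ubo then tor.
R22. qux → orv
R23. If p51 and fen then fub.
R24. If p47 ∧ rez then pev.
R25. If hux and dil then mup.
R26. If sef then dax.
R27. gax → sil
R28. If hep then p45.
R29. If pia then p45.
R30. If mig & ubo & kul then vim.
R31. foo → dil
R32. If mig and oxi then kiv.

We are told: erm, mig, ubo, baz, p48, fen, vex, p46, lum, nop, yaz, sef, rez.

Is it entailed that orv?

No

Forward chaining from the given facts derives: cob, wol, quo, dax, p45, mup, rab, sil, dil.
The only rule concluding orv is R22, which needs qux; that is never established.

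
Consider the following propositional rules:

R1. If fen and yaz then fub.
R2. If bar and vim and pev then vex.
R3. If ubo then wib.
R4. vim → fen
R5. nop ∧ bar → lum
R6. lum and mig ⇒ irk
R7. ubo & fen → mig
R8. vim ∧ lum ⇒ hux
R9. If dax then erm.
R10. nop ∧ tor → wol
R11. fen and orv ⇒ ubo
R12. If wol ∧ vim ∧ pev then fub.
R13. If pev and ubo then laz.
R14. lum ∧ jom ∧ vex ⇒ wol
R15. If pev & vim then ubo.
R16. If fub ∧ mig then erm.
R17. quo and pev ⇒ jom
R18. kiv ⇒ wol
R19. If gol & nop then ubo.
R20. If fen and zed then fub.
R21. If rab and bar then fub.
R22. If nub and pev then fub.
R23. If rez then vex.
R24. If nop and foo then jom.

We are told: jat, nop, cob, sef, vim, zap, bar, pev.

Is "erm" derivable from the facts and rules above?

No

Forward chaining from the given facts derives: vex, fen, lum, hux, ubo, wib, mig, laz, irk.
Rules concluding erm: R9 needs dax; R16 needs fub — none of these are established.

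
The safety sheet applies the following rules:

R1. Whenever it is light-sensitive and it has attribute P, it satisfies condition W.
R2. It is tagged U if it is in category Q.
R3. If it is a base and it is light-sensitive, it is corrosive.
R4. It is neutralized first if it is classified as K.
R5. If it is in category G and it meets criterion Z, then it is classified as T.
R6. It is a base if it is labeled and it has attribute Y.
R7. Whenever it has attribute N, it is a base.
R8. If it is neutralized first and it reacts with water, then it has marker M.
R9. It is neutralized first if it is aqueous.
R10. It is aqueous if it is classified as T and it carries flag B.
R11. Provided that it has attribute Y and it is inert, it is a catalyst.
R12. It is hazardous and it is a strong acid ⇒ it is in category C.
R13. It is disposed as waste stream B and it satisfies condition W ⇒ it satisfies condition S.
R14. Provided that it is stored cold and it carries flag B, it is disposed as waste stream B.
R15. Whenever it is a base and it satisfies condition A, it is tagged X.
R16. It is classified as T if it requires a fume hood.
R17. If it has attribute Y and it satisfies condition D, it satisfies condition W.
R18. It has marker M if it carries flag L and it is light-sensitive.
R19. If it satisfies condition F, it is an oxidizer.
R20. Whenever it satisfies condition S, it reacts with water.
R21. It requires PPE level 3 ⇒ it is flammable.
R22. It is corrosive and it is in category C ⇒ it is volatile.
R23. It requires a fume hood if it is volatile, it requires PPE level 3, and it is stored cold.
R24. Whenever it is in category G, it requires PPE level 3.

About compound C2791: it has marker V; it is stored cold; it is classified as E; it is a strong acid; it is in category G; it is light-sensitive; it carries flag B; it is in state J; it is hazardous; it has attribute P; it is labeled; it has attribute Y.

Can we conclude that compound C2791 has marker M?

By R1 (it is light-sensitive, it has attribute P): it satisfies condition W.
By R6 (it is labeled, it has attribute Y): it is a base.
By R12 (it is hazardous, it is a strong acid): it is in category C.
By R14 (it is stored cold, it carries flag B): it is disposed as waste stream B.
By R24 (it is in category G): it requires PPE level 3.
By R3 (it is a base, it is light-sensitive): it is corrosive.
By R13 (it is disposed as waste stream B, it satisfies condition W): it satisfies condition S.
By R20 (it satisfies condition S): it reacts with water.
By R22 (it is corrosive, it is in category C): it is volatile.
By R23 (it is volatile, it requires PPE level 3, it is stored cold): it requires a fume hood.
By R16 (it requires a fume hood): it is classified as T.
By R10 (it is classified as T, it carries flag B): it is aqueous.
By R9 (it is aqueous): it is neutralized first.
By R8 (it is neutralized first, it reacts with water): it has marker M.

Yes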